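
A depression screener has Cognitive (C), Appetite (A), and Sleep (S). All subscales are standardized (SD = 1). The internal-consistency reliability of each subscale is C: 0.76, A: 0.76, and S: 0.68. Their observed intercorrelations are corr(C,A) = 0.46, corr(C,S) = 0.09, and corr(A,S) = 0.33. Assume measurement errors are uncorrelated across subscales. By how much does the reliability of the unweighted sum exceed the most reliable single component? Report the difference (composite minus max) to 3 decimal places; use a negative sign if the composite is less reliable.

0.072

Var(sum) = 3 + 1.76 = 4.76; true-score variance = 2.2 + 1.76 = 3.96; composite reliability = 0.8319.
Max component reliability = 0.7600.
Difference = 0.8319 − 0.7600 = 0.072.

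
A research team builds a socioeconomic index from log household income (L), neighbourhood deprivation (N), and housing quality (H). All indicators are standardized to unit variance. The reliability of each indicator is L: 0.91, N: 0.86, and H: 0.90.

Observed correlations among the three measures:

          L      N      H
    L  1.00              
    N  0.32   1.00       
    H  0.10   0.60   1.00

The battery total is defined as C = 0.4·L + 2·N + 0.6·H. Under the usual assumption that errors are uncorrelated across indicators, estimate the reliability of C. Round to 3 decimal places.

Var(C) = 0.4² + 2² + 0.6² + 2·[0.8·0.32 + 0.24·0.10 + 1.2·0.60] = 4.52 + 2 = 6.52.
Under uncorrelated errors the observed covariances equal the true-score covariances, so only the own-variance terms attenuate.
True-score variance = [0.4²·0.91 + 2²·0.86 + 0.6²·0.90] + 2 = 3.9096 + 2 = 5.9096.
Reliability = 5.9096 / 6.52 = 0.906.

0.906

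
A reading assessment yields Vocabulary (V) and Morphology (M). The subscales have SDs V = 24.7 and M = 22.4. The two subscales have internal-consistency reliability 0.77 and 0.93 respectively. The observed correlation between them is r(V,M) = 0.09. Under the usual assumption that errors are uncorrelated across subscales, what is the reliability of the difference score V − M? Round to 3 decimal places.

Var(V−M) = 24.7² + 22.4² − 2·24.7·22.4·0.09 = 1111.85 − 99.5904 = 1012.26.
With uncorrelated errors the cross-covariances are all true-score covariance, so they carry over unchanged; only the diagonal terms shrink to ρᵢσᵢ².
True-score variance = [24.7²·0.77 + 22.4²·0.93] − 99.5904 = 936.406 − 99.5904 = 836.816.
Reliability = 836.816 / 1012.26 = 0.827.

0.827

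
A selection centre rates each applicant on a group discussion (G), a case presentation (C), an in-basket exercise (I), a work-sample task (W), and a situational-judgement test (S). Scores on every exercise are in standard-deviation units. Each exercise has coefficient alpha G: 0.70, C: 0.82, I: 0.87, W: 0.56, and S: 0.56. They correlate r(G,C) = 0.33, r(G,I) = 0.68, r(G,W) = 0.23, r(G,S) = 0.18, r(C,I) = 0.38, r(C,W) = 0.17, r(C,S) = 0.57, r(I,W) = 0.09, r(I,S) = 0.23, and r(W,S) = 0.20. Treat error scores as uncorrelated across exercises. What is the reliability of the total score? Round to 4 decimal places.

Var(G+C+I+W+S) = 5 + 2·[0.33 + 0.68 + 0.23 + 0.18 + 0.38 + 0.17 + 0.57 + 0.09 + 0.23 + 0.20] = 5 + 6.12 = 11.12.
Under uncorrelated errors the observed covariances equal the true-score covariances, so only the own-variance terms attenuate.
True-score variance = [0.70 + 0.82 + 0.87 + 0.56 + 0.56] + 6.12 = 3.51 + 6.12 = 9.63.
Reliability = 9.63 / 11.12 = 0.8660.

0.8660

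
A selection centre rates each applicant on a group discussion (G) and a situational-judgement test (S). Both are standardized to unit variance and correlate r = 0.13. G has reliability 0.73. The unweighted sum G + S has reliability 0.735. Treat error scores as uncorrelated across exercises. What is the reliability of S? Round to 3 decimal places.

0.671

Var(G+S) = 2 + 2·0.13 = 2.260.
True-score variance = ρ_G + ρ_S + 2·0.13, so 0.735 = (0.73 + ρ_S + 0.26) / 2.260.
ρ_S = 0.735·2.260 − 0.73 − 0.26 = 0.671.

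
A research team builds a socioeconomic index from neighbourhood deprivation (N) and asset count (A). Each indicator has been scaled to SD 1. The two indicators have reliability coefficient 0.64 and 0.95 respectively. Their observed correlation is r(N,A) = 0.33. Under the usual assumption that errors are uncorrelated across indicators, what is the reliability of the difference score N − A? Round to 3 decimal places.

0.694

Var(N−A) = 1 + 1 − 2·0.33 = 2 − 0.66 = 1.34.
Because errors are independent across components, Cov(Tᵢ,Tⱼ) = Cov(Xᵢ,Xⱼ); the off-diagonal part of the true-score variance is the same as above.
True-score variance = [0.64 + 0.95] − 0.66 = 1.59 − 0.66 = 0.93.
Reliability = 0.93 / 1.34 = 0.694.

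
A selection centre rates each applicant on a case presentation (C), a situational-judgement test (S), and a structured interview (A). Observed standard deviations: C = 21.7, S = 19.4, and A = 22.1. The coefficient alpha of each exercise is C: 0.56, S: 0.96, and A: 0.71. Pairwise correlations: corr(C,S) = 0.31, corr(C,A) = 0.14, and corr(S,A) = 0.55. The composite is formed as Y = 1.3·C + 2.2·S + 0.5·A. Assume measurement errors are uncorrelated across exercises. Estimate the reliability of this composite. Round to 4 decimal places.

0.8880

Var(Y) = 1.3²·21.7² + 2.2²·19.4² + 0.5²·22.1² + 2·[2.86·21.7·19.4·0.31 + 0.65·21.7·22.1·0.14 + 1.1·19.4·22.1·0.55] = 2739.49 + 1352.54 = 4092.03.
With uncorrelated errors the cross-covariances are all true-score covariance, so they carry over unchanged; only the diagonal terms shrink to ρᵢσᵢ².
True-score variance = [1.3²·21.7²·0.56 + 2.2²·19.4²·0.96 + 0.5²·22.1²·0.71] + 1352.54 = 2281.06 + 1352.54 = 3633.6.
Reliability = 3633.6 / 4092.03 = 0.8880.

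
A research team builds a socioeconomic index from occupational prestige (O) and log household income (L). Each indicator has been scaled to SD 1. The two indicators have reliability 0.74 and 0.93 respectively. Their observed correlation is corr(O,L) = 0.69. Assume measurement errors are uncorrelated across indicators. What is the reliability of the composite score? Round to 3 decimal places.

0.902

Var(O+L) = 2 + 2·[0.69] = 2 + 1.38 = 3.38.
Under uncorrelated errors the observed covariances equal the true-score covariances, so only the own-variance terms attenuate.
True-score variance = [0.74 + 0.93] + 1.38 = 1.67 + 1.38 = 3.05.
Reliability = 3.05 / 3.38 = 0.902.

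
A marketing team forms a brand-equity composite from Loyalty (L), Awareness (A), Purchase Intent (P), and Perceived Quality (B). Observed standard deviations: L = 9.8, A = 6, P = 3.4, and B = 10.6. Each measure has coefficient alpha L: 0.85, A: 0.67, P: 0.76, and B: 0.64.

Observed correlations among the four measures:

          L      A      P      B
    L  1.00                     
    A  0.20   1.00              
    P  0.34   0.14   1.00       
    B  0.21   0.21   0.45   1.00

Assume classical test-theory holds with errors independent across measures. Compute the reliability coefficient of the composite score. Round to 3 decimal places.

0.831

Var(L+A+P+B) = 9.8² + 6² + 3.4² + 10.6² + 2·[9.8·6·0.20 + 9.8·3.4·0.34 + 9.8·10.6·0.21 + 6·3.4·0.14 + 6·10.6·0.21 + 3.4·10.6·0.45] = 255.96 + 154.667 = 410.627.
With uncorrelated errors the cross-covariances are all true-score covariance, so they carry over unchanged; only the diagonal terms shrink to ρᵢσᵢ².
True-score variance = [9.8²·0.85 + 6²·0.67 + 3.4²·0.76 + 10.6²·0.64] + 154.667 = 186.45 + 154.667 = 341.117.
Reliability = 341.117 / 410.627 = 0.831.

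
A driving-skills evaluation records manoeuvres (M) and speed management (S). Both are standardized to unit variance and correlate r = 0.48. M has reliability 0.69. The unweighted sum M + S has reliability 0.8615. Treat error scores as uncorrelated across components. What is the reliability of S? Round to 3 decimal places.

0.900

Var(M+S) = 2 + 2·0.48 = 2.960.
True-score variance = ρ_M + ρ_S + 2·0.48, so 0.8615 = (0.69 + ρ_S + 0.96) / 2.960.
ρ_S = 0.8615·2.960 − 0.69 − 0.96 = 0.900.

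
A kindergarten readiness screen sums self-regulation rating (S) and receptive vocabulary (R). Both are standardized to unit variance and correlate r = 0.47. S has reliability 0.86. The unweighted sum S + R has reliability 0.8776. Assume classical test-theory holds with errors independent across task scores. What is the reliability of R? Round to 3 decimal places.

Var(S+R) = 2 + 2·0.47 = 2.940.
True-score variance = ρ_S + ρ_R + 2·0.47, so 0.8776 = (0.86 + ρ_R + 0.94) / 2.940.
ρ_R = 0.8776·2.940 − 0.86 − 0.94 = 0.780.

0.780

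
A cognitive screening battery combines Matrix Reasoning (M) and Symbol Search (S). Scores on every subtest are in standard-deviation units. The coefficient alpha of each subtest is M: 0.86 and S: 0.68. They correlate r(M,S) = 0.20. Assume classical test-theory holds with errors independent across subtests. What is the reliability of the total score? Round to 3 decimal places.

Var(M+S) = 2 + 2·[0.20] = 2 + 0.4 = 2.4.
With uncorrelated errors the cross-covariances are all true-score covariance, so they carry over unchanged; only the diagonal terms shrink to ρᵢσᵢ².
True-score variance = [0.86 + 0.68] + 0.4 = 1.54 + 0.4 = 1.94.
Reliability = 1.94 / 2.4 = 0.808.

0.808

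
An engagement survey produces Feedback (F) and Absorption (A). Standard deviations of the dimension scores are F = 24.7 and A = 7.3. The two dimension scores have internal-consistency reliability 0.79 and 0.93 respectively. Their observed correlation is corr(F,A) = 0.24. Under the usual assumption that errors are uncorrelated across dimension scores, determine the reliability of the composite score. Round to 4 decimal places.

Var(F+A) = 24.7² + 7.3² + 2·[24.7·7.3·0.24] = 663.38 + 86.5488 = 749.929.
Because errors are independent across components, Cov(Tᵢ,Tⱼ) = Cov(Xᵢ,Xⱼ); the off-diagonal part of the true-score variance is the same as above.
True-score variance = [24.7²·0.79 + 7.3²·0.93] + 86.5488 = 531.531 + 86.5488 = 618.08.
Reliability = 618.08 / 749.929 = 0.8242.

0.8242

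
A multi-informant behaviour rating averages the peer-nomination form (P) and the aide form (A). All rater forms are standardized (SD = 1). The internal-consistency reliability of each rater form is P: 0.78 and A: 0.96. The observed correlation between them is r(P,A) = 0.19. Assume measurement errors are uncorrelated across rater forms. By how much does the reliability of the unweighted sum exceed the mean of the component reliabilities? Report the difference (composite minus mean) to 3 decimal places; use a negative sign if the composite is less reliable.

0.021

Var(sum) = 2 + 0.38 = 2.38; true-score variance = 1.74 + 0.38 = 2.12; composite reliability = 0.8908.
Mean component reliability = 0.8700.
Difference = 0.8908 − 0.8700 = 0.021.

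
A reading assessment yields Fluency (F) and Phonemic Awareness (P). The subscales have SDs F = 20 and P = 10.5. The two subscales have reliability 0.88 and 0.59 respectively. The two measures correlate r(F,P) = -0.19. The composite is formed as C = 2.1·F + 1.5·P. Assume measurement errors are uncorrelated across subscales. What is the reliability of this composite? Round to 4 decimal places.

0.8220

Var(C) = 2.1²·20² + 1.5²·10.5² + 2·[3.15·20·10.5·(-0.19)] = 2012.06 − 251.37 = 1760.69.
With uncorrelated errors the cross-covariances are all true-score covariance, so they carry over unchanged; only the diagonal terms shrink to ρᵢσᵢ².
True-score variance = [2.1²·20²·0.88 + 1.5²·10.5²·0.59] − 251.37 = 1698.68 − 251.37 = 1447.31.
Reliability = 1447.31 / 1760.69 = 0.8220.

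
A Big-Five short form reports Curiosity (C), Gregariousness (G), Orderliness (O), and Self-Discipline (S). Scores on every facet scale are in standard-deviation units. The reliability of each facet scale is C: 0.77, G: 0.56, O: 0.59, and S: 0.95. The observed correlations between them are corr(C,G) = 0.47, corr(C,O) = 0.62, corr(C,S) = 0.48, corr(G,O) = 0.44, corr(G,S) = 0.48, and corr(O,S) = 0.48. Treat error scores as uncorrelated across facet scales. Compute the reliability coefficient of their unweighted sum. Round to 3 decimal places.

Var(C+G+O+S) = 4 + 2·[0.47 + 0.62 + 0.48 + 0.44 + 0.48 + 0.48] = 4 + 5.94 = 9.94.
With uncorrelated errors the cross-covariances are all true-score covariance, so they carry over unchanged; only the diagonal terms shrink to ρᵢσᵢ².
True-score variance = [0.77 + 0.56 + 0.59 + 0.95] + 5.94 = 2.87 + 5.94 = 8.81.
Reliability = 8.81 / 9.94 = 0.886.

0.886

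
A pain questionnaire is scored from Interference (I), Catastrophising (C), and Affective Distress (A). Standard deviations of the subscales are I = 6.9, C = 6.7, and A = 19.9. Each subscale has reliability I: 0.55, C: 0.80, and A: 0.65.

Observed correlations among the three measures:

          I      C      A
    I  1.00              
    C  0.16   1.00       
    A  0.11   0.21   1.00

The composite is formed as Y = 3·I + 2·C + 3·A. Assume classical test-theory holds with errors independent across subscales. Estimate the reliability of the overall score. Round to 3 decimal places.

Var(Y) = 3²·6.9² + 2²·6.7² + 3²·19.9² + 2·[6·6.9·6.7·0.16 + 9·6.9·19.9·0.11 + 6·6.7·19.9·0.21] = 4172.14 + 696.627 = 4868.77.
With uncorrelated errors the cross-covariances are all true-score covariance, so they carry over unchanged; only the diagonal terms shrink to ρᵢσᵢ².
True-score variance = [3²·6.9²·0.55 + 2²·6.7²·0.80 + 3²·19.9²·0.65] + 696.627 = 2695.98 + 696.627 = 3392.6.
Reliability = 3392.6 / 4868.77 = 0.697.

0.697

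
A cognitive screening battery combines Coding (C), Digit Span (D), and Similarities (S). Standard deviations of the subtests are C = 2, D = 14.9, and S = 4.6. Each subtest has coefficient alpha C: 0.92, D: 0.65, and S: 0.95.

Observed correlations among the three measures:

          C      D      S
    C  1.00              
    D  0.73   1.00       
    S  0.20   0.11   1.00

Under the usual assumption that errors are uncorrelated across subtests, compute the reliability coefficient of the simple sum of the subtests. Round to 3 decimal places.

Var(C+D+S) = 2² + 14.9² + 4.6² + 2·[2·14.9·0.73 + 2·4.6·0.20 + 14.9·4.6·0.11] = 247.17 + 62.2668 = 309.437.
With uncorrelated errors the cross-covariances are all true-score covariance, so they carry over unchanged; only the diagonal terms shrink to ρᵢσᵢ².
True-score variance = [2²·0.92 + 14.9²·0.65 + 4.6²·0.95] + 62.2668 = 168.089 + 62.2668 = 230.355.
Reliability = 230.355 / 309.437 = 0.744.

0.744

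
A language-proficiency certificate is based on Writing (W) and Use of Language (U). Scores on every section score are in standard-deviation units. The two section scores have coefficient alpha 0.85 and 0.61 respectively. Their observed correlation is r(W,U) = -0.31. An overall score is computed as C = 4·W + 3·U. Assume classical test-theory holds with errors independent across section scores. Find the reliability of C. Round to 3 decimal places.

0.663

Var(C) = 4² + 3² + 2·[12·(-0.31)] = 25 − 7.44 = 17.56.
Because errors are independent across components, Cov(Tᵢ,Tⱼ) = Cov(Xᵢ,Xⱼ); the off-diagonal part of the true-score variance is the same as above.
True-score variance = [4²·0.85 + 3²·0.61] − 7.44 = 19.09 − 7.44 = 11.65.
Reliability = 11.65 / 17.56 = 0.663.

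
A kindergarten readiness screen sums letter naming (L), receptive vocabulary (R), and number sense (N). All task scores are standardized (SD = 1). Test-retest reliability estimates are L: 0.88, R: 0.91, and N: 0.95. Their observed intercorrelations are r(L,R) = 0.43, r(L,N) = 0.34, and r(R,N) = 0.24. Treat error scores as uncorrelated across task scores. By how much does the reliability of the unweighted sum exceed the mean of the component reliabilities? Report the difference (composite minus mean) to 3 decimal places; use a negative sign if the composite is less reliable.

0.035

Var(sum) = 3 + 2.02 = 5.02; true-score variance = 2.74 + 2.02 = 4.76; composite reliability = 0.9482.
Mean component reliability = 0.9133.
Difference = 0.9482 − 0.9133 = 0.035.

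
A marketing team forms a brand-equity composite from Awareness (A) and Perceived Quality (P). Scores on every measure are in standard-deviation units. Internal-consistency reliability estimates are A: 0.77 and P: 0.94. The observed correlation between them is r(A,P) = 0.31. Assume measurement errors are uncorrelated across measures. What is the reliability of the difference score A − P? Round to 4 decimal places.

Var(A−P) = 1 + 1 − 2·0.31 = 2 − 0.62 = 1.38.
Under uncorrelated errors the observed covariances equal the true-score covariances, so only the own-variance terms attenuate.
True-score variance = [0.77 + 0.94] − 0.62 = 1.71 − 0.62 = 1.09.
Reliability = 1.09 / 1.38 = 0.7899.

0.7899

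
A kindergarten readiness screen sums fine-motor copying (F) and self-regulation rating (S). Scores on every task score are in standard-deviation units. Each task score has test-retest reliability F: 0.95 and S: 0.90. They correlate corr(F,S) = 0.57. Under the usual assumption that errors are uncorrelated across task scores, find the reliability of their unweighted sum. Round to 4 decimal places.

Var(F+S) = 2 + 2·[0.57] = 2 + 1.14 = 3.14.
With uncorrelated errors the cross-covariances are all true-score covariance, so they carry over unchanged; only the diagonal terms shrink to ρᵢσᵢ².
True-score variance = [0.95 + 0.90] + 1.14 = 1.85 + 1.14 = 2.99.
Reliability = 2.99 / 3.14 = 0.9522.

0.9522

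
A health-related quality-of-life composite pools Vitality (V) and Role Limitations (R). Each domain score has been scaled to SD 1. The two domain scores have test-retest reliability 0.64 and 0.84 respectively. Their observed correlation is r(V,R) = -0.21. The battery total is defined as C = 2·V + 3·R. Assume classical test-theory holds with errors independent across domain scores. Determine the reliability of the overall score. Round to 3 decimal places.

0.725

Var(C) = 2² + 3² + 2·[6·(-0.21)] = 13 − 2.52 = 10.48.
Under uncorrelated errors the observed covariances equal the true-score covariances, so only the own-variance terms attenuate.
True-score variance = [2²·0.64 + 3²·0.84] − 2.52 = 10.12 − 2.52 = 7.6.
Reliability = 7.6 / 10.48 = 0.725.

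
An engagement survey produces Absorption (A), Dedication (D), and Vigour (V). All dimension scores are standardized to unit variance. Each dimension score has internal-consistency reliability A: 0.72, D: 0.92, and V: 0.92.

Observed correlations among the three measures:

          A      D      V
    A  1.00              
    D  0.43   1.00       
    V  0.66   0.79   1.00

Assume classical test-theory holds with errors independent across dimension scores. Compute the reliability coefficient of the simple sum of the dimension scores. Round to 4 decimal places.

Var(A+D+V) = 3 + 2·[0.43 + 0.66 + 0.79] = 3 + 3.76 = 6.76.
Because errors are independent across components, Cov(Tᵢ,Tⱼ) = Cov(Xᵢ,Xⱼ); the off-diagonal part of the true-score variance is the same as above.
True-score variance = [0.72 + 0.92 + 0.92] + 3.76 = 2.56 + 3.76 = 6.32.
Reliability = 6.32 / 6.76 = 0.9349.

0.9349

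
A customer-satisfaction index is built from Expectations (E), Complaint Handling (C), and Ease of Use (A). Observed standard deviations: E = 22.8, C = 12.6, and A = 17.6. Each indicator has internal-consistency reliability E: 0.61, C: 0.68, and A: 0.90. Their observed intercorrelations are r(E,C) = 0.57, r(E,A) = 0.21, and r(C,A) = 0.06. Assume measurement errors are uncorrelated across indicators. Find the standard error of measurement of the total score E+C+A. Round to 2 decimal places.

Var(total) = 988.36 + 522.648 = 1511.01.
True-score variance = 703.843 + 522.648 = 1226.49, so reliability = 0.8117.
Error variance = 1511.01 − 1226.49 = 284.517; SEM = √284.517 = 16.87.

16.87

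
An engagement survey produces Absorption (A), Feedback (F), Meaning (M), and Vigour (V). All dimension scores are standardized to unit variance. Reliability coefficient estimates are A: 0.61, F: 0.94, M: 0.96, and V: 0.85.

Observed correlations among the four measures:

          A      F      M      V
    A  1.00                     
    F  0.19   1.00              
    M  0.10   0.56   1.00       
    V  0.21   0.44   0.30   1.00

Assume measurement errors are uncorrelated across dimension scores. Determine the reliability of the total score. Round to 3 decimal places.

Var(A+F+M+V) = 4 + 2·[0.19 + 0.10 + 0.21 + 0.56 + 0.44 + 0.30] = 4 + 3.6 = 7.6.
Because errors are independent across components, Cov(Tᵢ,Tⱼ) = Cov(Xᵢ,Xⱼ); the off-diagonal part of the true-score variance is the same as above.
True-score variance = [0.61 + 0.94 + 0.96 + 0.85] + 3.6 = 3.36 + 3.6 = 6.96.
Reliability = 6.96 / 7.6 = 0.916.

0.916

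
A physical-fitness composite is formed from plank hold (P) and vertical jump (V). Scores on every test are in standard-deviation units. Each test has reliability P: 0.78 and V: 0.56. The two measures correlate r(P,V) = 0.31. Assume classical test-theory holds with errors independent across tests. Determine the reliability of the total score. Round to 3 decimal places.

Var(P+V) = 2 + 2·[0.31] = 2 + 0.62 = 2.62.
Because errors are independent across components, Cov(Tᵢ,Tⱼ) = Cov(Xᵢ,Xⱼ); the off-diagonal part of the true-score variance is the same as above.
True-score variance = [0.78 + 0.56] + 0.62 = 1.34 + 0.62 = 1.96.
Reliability = 1.96 / 2.62 = 0.748.

0.748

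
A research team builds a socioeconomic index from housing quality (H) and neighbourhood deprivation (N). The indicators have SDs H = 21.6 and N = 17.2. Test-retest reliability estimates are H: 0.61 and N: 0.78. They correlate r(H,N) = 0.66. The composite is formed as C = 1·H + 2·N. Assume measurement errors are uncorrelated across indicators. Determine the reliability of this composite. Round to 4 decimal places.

Var(C) = 21.6² + 2²·17.2² + 2·[2·21.6·17.2·0.66] = 1649.92 + 980.813 = 2630.73.
With uncorrelated errors the cross-covariances are all true-score covariance, so they carry over unchanged; only the diagonal terms shrink to ρᵢσᵢ².
True-score variance = [21.6²·0.61 + 2²·17.2²·0.78] + 980.813 = 1207.62 + 980.813 = 2188.44.
Reliability = 2188.44 / 2630.73 = 0.8319.

0.8319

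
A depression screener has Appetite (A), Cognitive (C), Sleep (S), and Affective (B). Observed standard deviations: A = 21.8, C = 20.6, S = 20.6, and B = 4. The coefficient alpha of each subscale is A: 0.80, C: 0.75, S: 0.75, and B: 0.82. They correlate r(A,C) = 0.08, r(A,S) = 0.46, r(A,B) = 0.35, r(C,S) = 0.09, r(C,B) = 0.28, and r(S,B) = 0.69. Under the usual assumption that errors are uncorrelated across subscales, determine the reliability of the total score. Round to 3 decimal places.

Var(A+C+S+B) = 21.8² + 20.6² + 20.6² + 4² + 2·[21.8·20.6·0.08 + 21.8·20.6·0.46 + 21.8·4·0.35 + 20.6·20.6·0.09 + 20.6·4·0.28 + 20.6·4·0.69] = 1339.96 + 782.287 = 2122.25.
With uncorrelated errors the cross-covariances are all true-score covariance, so they carry over unchanged; only the diagonal terms shrink to ρᵢσᵢ².
True-score variance = [21.8²·0.80 + 20.6²·0.75 + 20.6²·0.75 + 4²·0.82] + 782.287 = 1029.85 + 782.287 = 1812.14.
Reliability = 1812.14 / 2122.25 = 0.854.

0.854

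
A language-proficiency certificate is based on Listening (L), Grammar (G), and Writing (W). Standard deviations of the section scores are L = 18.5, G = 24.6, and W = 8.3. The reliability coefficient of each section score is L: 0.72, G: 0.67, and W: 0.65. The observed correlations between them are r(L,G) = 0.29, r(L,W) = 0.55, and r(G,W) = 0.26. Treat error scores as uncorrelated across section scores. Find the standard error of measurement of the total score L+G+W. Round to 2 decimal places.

Var(total) = 1016.3 + 539.037 = 1555.34.
True-score variance = 696.656 + 539.037 = 1235.69, so reliability = 0.7945.
Error variance = 1555.34 − 1235.69 = 319.644; SEM = √319.644 = 17.88.

17.88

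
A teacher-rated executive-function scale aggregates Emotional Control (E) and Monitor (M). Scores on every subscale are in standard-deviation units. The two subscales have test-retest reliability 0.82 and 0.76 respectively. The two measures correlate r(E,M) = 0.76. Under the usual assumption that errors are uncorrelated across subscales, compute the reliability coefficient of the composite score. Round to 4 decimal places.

Var(E+M) = 2 + 2·[0.76] = 2 + 1.52 = 3.52.
Because errors are independent across components, Cov(Tᵢ,Tⱼ) = Cov(Xᵢ,Xⱼ); the off-diagonal part of the true-score variance is the same as above.
True-score variance = [0.82 + 0.76] + 1.52 = 1.58 + 1.52 = 3.1.
Reliability = 3.1 / 3.52 = 0.8807.

0.8807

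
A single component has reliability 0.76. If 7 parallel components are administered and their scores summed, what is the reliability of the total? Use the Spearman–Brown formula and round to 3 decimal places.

0.957

ρ_k = kρ / (1 + (k−1)ρ) = 7·0.76 / (1 + 6·0.76) = 5.320 / 5.560 = 0.957.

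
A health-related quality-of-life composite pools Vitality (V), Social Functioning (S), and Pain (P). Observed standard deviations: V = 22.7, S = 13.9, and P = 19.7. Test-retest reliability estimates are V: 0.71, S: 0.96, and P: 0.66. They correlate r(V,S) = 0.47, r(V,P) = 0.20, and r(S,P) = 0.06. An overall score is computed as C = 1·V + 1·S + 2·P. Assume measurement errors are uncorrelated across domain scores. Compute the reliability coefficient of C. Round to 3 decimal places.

0.770

Var(C) = 22.7² + 13.9² + 2²·19.7² + 2·[22.7·13.9·0.47 + 2·22.7·19.7·0.20 + 2·13.9·19.7·0.06] = 2260.86 + 720.069 = 2980.93.
Under uncorrelated errors the observed covariances equal the true-score covariances, so only the own-variance terms attenuate.
True-score variance = [22.7²·0.71 + 13.9²·0.96 + 2²·19.7²·0.66] + 720.069 = 1575.9 + 720.069 = 2295.96.
Reliability = 2295.96 / 2980.93 = 0.770.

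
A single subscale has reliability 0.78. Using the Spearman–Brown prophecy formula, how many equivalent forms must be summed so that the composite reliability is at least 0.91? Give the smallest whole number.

3

k ≥ ρ*(1−ρ₁)/(ρ₁(1−ρ*)) = 0.91·0.22 / (0.78·0.09) = 2.852.
Smallest integer k = 3.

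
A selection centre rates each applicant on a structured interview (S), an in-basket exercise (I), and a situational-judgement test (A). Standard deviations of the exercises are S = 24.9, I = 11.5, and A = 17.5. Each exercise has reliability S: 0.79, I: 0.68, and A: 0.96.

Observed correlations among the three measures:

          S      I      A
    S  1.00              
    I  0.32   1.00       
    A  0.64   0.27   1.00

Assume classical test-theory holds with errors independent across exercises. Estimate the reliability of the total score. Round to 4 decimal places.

0.9032

Var(S+I+A) = 24.9² + 11.5² + 17.5² + 2·[24.9·11.5·0.32 + 24.9·17.5·0.64 + 11.5·17.5·0.27] = 1058.51 + 849.699 = 1908.21.
With uncorrelated errors the cross-covariances are all true-score covariance, so they carry over unchanged; only the diagonal terms shrink to ρᵢσᵢ².
True-score variance = [24.9²·0.79 + 11.5²·0.68 + 17.5²·0.96] + 849.699 = 873.738 + 849.699 = 1723.44.
Reliability = 1723.44 / 1908.21 = 0.9032.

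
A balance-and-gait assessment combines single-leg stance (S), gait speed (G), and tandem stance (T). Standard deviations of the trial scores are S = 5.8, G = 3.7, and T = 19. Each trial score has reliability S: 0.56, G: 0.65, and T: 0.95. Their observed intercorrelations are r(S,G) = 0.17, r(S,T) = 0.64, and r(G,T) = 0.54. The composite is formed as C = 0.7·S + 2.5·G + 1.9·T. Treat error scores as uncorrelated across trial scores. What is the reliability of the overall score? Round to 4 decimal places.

Var(C) = 0.7²·5.8² + 2.5²·3.7² + 1.9²·19² + 2·[1.75·5.8·3.7·0.17 + 1.33·5.8·19·0.64 + 4.75·3.7·19·0.54] = 1405.26 + 561.012 = 1966.27.
With uncorrelated errors the cross-covariances are all true-score covariance, so they carry over unchanged; only the diagonal terms shrink to ρᵢσᵢ².
True-score variance = [0.7²·5.8²·0.56 + 2.5²·3.7²·0.65 + 1.9²·19²·0.95] + 561.012 = 1302.9 + 561.012 = 1863.91.
Reliability = 1863.91 / 1966.27 = 0.9479.

0.9479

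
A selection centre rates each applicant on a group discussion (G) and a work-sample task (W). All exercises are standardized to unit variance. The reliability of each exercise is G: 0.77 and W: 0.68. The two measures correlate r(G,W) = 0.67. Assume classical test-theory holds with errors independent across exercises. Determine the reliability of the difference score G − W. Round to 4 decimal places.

0.1667

Var(G−W) = 1 + 1 − 2·0.67 = 2 − 1.34 = 0.66.
Under uncorrelated errors the observed covariances equal the true-score covariances, so only the own-variance terms attenuate.
True-score variance = [0.77 + 0.68] − 1.34 = 1.45 − 1.34 = 0.11.
Reliability = 0.11 / 0.66 = 0.1667.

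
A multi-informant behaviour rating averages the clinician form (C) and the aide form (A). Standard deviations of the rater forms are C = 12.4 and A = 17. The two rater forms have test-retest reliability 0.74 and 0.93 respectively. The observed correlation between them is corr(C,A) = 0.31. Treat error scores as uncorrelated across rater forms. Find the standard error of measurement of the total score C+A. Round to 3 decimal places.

7.759

Var(total) = 442.76 + 130.696 = 573.456.
True-score variance = 382.552 + 130.696 = 513.248, so reliability = 0.8950.
Error variance = 573.456 − 513.248 = 60.2076; SEM = √60.2076 = 7.759.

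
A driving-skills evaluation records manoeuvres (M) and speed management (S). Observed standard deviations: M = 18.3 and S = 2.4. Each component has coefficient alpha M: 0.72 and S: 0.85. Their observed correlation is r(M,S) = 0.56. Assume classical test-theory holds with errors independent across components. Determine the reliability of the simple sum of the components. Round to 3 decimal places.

Var(M+S) = 18.3² + 2.4² + 2·[18.3·2.4·0.56] = 340.65 + 49.1904 = 389.84.
Because errors are independent across components, Cov(Tᵢ,Tⱼ) = Cov(Xᵢ,Xⱼ); the off-diagonal part of the true-score variance is the same as above.
True-score variance = [18.3²·0.72 + 2.4²·0.85] + 49.1904 = 246.017 + 49.1904 = 295.207.
Reliability = 295.207 / 389.84 = 0.757.

0.757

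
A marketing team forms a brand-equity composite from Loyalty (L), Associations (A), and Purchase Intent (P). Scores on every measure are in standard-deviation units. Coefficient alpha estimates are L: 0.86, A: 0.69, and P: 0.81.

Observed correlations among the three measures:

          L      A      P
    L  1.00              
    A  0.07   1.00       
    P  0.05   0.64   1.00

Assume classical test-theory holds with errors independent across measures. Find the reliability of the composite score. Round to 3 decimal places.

Var(L+A+P) = 3 + 2·[0.07 + 0.05 + 0.64] = 3 + 1.52 = 4.52.
Under uncorrelated errors the observed covariances equal the true-score covariances, so only the own-variance terms attenuate.
True-score variance = [0.86 + 0.69 + 0.81] + 1.52 = 2.36 + 1.52 = 3.88.
Reliability = 3.88 / 4.52 = 0.858.

0.858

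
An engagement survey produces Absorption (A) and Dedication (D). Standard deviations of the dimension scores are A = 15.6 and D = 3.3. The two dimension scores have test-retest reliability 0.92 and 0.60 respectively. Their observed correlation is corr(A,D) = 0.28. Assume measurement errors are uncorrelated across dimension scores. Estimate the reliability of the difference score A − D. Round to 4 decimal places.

Var(A−D) = 15.6² + 3.3² − 2·15.6·3.3·0.28 = 254.25 − 28.8288 = 225.421.
With uncorrelated errors the cross-covariances are all true-score covariance, so they carry over unchanged; only the diagonal terms shrink to ρᵢσᵢ².
True-score variance = [15.6²·0.92 + 3.3²·0.60] − 28.8288 = 230.425 − 28.8288 = 201.596.
Reliability = 201.596 / 225.421 = 0.8943.

0.8943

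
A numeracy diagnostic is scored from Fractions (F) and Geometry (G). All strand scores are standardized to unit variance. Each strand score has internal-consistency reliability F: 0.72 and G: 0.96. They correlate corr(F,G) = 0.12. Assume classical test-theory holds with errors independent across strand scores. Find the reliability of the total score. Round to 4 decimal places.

0.8571

Var(F+G) = 2 + 2·[0.12] = 2 + 0.24 = 2.24.
Because errors are independent across components, Cov(Tᵢ,Tⱼ) = Cov(Xᵢ,Xⱼ); the off-diagonal part of the true-score variance is the same as above.
True-score variance = [0.72 + 0.96] + 0.24 = 1.68 + 0.24 = 1.92.
Reliability = 1.92 / 2.24 = 0.8571.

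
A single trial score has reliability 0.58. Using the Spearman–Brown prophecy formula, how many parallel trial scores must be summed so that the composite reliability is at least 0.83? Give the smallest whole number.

4

k ≥ ρ*(1−ρ₁)/(ρ₁(1−ρ*)) = 0.83·0.42 / (0.58·0.17) = 3.535.
Smallest integer k = 4.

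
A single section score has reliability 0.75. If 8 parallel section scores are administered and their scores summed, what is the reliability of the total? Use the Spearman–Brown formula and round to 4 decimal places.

0.9600

ρ_k = kρ / (1 + (k−1)ρ) = 8·0.75 / (1 + 7·0.75) = 6.000 / 6.250 = 0.9600.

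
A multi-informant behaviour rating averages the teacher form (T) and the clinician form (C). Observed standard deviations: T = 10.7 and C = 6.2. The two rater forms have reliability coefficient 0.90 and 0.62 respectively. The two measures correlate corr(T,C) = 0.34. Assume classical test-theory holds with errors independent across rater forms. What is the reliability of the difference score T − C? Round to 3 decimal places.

0.758

Var(T−C) = 10.7² + 6.2² − 2·10.7·6.2·0.34 = 152.93 − 45.1112 = 107.819.
Under uncorrelated errors the observed covariances equal the true-score covariances, so only the own-variance terms attenuate.
True-score variance = [10.7²·0.90 + 6.2²·0.62] − 45.1112 = 126.874 − 45.1112 = 81.7626.
Reliability = 81.7626 / 107.819 = 0.758.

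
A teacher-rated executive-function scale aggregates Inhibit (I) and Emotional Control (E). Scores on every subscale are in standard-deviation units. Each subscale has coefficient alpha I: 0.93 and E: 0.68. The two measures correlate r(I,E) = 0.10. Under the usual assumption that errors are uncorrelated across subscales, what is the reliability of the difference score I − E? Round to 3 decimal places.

0.783

Var(I−E) = 1 + 1 − 2·0.10 = 2 − 0.2 = 1.8.
Because errors are independent across components, Cov(Tᵢ,Tⱼ) = Cov(Xᵢ,Xⱼ); the off-diagonal part of the true-score variance is the same as above.
True-score variance = [0.93 + 0.68] − 0.2 = 1.61 − 0.2 = 1.41.
Reliability = 1.41 / 1.8 = 0.783.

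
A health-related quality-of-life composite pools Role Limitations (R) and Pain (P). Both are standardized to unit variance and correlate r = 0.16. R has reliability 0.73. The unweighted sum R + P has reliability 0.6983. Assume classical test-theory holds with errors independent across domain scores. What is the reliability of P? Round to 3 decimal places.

0.570

Var(R+P) = 2 + 2·0.16 = 2.320.
True-score variance = ρ_R + ρ_P + 2·0.16, so 0.6983 = (0.73 + ρ_P + 0.32) / 2.320.
ρ_P = 0.6983·2.320 − 0.73 − 0.32 = 0.570.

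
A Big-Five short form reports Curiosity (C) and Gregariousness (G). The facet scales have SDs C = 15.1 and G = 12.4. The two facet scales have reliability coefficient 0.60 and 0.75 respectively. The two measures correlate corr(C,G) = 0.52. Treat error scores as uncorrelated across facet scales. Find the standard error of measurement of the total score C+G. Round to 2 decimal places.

Var(total) = 381.77 + 194.73 = 576.5.
True-score variance = 252.126 + 194.73 = 446.856, so reliability = 0.7751.
Error variance = 576.5 − 446.856 = 129.644; SEM = √129.644 = 11.39.

11.39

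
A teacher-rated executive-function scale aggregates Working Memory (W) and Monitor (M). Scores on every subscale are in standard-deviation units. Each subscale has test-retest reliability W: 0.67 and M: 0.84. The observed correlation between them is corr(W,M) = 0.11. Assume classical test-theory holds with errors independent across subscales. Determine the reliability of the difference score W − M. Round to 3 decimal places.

0.725

Var(W−M) = 1 + 1 − 2·0.11 = 2 − 0.22 = 1.78.
Under uncorrelated errors the observed covariances equal the true-score covariances, so only the own-variance terms attenuate.
True-score variance = [0.67 + 0.84] − 0.22 = 1.51 − 0.22 = 1.29.
Reliability = 1.29 / 1.78 = 0.725.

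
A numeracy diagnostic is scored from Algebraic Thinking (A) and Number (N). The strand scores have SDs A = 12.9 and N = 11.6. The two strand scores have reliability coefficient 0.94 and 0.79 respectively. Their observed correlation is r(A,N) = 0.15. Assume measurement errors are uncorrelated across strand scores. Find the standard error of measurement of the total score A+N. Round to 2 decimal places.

6.18

Var(total) = 300.97 + 44.892 = 345.862.
True-score variance = 262.728 + 44.892 = 307.62, so reliability = 0.8894.
Error variance = 345.862 − 307.62 = 38.2422; SEM = √38.2422 = 6.18.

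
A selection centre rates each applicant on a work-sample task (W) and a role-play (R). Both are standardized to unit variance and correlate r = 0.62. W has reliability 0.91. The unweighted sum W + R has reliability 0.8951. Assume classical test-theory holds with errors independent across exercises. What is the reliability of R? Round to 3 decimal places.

Var(W+R) = 2 + 2·0.62 = 3.240.
True-score variance = ρ_W + ρ_R + 2·0.62, so 0.8951 = (0.91 + ρ_R + 1.24) / 3.240.
ρ_R = 0.8951·3.240 − 0.91 − 1.24 = 0.750.

0.750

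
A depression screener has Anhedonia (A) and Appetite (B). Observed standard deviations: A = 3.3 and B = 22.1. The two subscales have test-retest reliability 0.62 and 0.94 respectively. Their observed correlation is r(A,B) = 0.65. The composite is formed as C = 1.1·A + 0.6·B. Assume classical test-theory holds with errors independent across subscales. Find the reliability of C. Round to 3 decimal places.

0.938

Var(C) = 1.1²·3.3² + 0.6²·22.1² + 2·[0.66·3.3·22.1·0.65] = 189.005 + 62.5739 = 251.578.
With uncorrelated errors the cross-covariances are all true-score covariance, so they carry over unchanged; only the diagonal terms shrink to ρᵢσᵢ².
True-score variance = [1.1²·3.3²·0.62 + 0.6²·22.1²·0.94] + 62.5739 = 173.448 + 62.5739 = 236.022.
Reliability = 236.022 / 251.578 = 0.938.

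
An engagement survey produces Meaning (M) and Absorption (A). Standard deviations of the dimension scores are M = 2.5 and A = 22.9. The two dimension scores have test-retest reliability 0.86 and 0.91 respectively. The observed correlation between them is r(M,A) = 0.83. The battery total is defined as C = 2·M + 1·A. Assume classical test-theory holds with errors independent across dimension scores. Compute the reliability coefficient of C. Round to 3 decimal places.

Var(C) = 2²·2.5² + 22.9² + 2·[2·2.5·22.9·0.83] = 549.41 + 190.07 = 739.48.
Because errors are independent across components, Cov(Tᵢ,Tⱼ) = Cov(Xᵢ,Xⱼ); the off-diagonal part of the true-score variance is the same as above.
True-score variance = [2²·2.5²·0.86 + 22.9²·0.91] + 190.07 = 498.713 + 190.07 = 688.783.
Reliability = 688.783 / 739.48 = 0.931.

0.931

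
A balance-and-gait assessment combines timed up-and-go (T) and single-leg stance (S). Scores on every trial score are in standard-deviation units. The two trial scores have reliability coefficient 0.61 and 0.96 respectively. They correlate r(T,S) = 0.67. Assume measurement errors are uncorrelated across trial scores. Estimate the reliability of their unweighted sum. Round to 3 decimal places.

0.871

Var(T+S) = 2 + 2·[0.67] = 2 + 1.34 = 3.34.
Under uncorrelated errors the observed covariances equal the true-score covariances, so only the own-variance terms attenuate.
True-score variance = [0.61 + 0.96] + 1.34 = 1.57 + 1.34 = 2.91.
Reliability = 2.91 / 3.34 = 0.871.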